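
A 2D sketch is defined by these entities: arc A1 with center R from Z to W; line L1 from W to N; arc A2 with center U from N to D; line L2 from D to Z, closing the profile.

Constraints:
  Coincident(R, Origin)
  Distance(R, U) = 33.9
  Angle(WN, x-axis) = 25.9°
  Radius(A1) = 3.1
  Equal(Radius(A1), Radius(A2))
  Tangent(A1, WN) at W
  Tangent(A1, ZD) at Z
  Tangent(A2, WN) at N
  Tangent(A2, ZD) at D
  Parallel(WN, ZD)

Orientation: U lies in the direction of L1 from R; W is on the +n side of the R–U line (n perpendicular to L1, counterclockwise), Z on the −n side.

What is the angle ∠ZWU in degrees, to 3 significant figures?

84.8°

The slot axis is L1's direction at 25.9°, so u = (cos 25.9°, sin 25.9°) = (0.900, 0.437) and n = (−sin 25.9°, cos 25.9°) = (-0.437, 0.900). R is at the origin and U lies 33.9 along u from R, so U = 33.9·u = (30.5, 14.8). Tangency of A1 to both parallel lines with radius 3.1 puts W and Z at R ± 3.1·n: W = (-1.35, 2.79), Z = (1.35, -2.79). Then cos ∠ZWU = WZ·WU / (|WZ||WU|), giving 84.8°.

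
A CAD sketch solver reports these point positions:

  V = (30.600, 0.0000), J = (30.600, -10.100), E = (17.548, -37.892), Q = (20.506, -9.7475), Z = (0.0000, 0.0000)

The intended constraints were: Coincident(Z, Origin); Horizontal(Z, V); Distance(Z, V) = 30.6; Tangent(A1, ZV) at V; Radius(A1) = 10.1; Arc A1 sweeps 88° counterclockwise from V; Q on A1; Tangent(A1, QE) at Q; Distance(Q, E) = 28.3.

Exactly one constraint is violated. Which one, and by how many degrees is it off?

Tangent(A1, QE) at Q — off by 4.00°.

Z = (0.00, 0.00) ✓; Z.y = 0.00, V.y = 0.00 ✓; |ZV| = 30.60 ✓; ∠(JV, VZ) = 90.00° ✓; |JV| = 10.10 ✓; bearing(J→Q) − bearing(J→V) = 88.00° ✓; |JQ| = 10.10 ✓; ∠(JQ, QE) = 94.00° ✗; |QE| = 28.30 ✓.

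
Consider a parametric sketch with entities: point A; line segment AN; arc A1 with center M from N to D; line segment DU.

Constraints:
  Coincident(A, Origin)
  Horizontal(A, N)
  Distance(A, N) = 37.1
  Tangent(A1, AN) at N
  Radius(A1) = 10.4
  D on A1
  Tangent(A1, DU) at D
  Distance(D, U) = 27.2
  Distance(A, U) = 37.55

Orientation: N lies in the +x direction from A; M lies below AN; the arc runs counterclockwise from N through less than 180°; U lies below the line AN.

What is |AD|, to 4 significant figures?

28.15

A is at the origin; AN is horizontal with |AN| = 37.1 and N on the +x side, so N = (37.10, 0.000). A1 meets AN tangentially, so MN is at right angles to AN, so M = N + (0, -10.4) = (37.10, -10.40). Since MD ⟂ DU (tangency), |MU| = √(10.4² + 27.2²) = 29.12 regardless of where D sits on A1. So U lies on both circle(A, 37.55) and circle(M, 29.12); the below-AN intersection is U = (18.41, -32.73). D is the foot of the tangent from U: D = (27.27, -7.012).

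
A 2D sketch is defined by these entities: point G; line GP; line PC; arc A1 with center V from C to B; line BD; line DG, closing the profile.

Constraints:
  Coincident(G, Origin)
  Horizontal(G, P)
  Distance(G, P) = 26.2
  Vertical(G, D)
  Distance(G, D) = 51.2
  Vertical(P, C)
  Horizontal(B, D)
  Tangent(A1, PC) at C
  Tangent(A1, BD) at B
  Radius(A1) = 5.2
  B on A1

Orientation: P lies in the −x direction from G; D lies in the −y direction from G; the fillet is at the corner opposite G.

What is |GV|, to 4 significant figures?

50.57

G is at the origin; GP is horizontal with |GP| = 26.2 and P on the −x side, so P = (-26.20, 0.000). G and D share the same x with |GD| = 51.2 and D on the −y side, so D = (0.000, -51.20). The virtual corner opposite G is at (-26.20, -51.20). A1 meets PC tangentially, so VC is at right angles to PC and tangency of A1 to BD means the radius VB is perpendicular to BD, with radius 5.2, so the center V sits 5.2 in from both sides at V = (-21.00, -46.00). Then |GV| = |V − G| = 50.57.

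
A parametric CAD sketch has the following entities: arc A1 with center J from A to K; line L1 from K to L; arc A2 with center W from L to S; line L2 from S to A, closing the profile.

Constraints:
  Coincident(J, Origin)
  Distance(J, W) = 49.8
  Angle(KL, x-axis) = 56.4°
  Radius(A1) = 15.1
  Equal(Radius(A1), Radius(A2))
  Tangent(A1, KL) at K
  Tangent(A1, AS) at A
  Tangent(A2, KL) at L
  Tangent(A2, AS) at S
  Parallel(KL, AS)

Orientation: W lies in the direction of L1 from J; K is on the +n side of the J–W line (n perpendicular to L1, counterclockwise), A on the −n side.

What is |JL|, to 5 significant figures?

52.039

The slot axis is L1's direction at 56.4°, so u = (cos 56.4°, sin 56.4°) = (0.55339, 0.83292) and n = (−sin 56.4°, cos 56.4°) = (-0.83292, 0.55339). J is at the origin and W lies 49.8 along u from J, so W = 49.8·u = (27.559, 41.479). Tangency of A1 to both parallel lines with radius 15.1 puts K and A at J ± 15.1·n: K = (-12.577, 8.3562), A = (12.577, -8.3562). Equal radii place L and S the same way about W: L = W + 15.1·n = (14.982, 49.836), S = W − 15.1·n = (40.136, 33.123). Then |JL| = |L − J| = 52.039.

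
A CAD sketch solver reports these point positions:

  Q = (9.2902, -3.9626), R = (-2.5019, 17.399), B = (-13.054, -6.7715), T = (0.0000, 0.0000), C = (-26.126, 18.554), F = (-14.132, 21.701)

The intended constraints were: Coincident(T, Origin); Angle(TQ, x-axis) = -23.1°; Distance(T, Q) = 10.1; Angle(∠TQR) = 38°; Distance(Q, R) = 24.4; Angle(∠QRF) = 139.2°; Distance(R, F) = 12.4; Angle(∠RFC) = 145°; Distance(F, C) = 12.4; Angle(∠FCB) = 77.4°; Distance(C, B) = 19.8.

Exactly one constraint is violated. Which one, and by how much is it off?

Distance(C, B) = 19.8 — off by 8.70.

T = (0.00, 0.00) ✓; TQ at -23.10° ✓; |TQ| = 10.10 ✓; ∠TQR = 38.00° ✓; |QR| = 24.40 ✓; ∠QRF = 139.2° ✓; |RF| = 12.40 ✓; ∠RFC = 145.0° ✓; |FC| = 12.40 ✓; ∠FCB = 77.40° ✓; |CB| = 28.50 ✗.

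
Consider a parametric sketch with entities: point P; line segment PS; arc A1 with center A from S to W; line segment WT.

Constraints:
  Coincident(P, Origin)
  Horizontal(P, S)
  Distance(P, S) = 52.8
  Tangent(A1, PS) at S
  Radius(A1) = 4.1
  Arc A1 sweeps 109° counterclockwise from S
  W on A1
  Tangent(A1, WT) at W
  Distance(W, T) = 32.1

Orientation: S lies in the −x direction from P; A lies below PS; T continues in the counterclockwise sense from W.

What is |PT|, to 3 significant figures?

58.5

P is at the origin; P and S share the same y with |PS| = 52.8 and S on the −x side, so S = (-52.8, 0.00). Tangency of A1 to PS means the radius AS is perpendicular to PS, so A = S + (0, -4.1) = (-52.8, -4.10). On A1, S sits at bearing 90° from A; a 109° counterclockwise sweep puts W at bearing 199°, so W = A + 4.1·(cos 199°, sin 199°) = (-56.7, -5.43). Tangency of A1 to WT means the radius AW is perpendicular to WT, so WT runs along (−sin 199°, cos 199°); with |WT| = 32.1, T = (-46.2, -35.8). Then |PT| = |T − P| = 58.5.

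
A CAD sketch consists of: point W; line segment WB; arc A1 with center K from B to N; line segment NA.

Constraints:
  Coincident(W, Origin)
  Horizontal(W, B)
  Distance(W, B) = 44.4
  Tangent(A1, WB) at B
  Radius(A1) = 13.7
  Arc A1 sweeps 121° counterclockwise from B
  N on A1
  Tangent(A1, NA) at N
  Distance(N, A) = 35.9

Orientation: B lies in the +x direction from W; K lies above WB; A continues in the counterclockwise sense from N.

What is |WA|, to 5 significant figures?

63.820

On A1, B sits at bearing -90° from K; a 121° counterclockwise sweep puts N at bearing 31°, so N = K + 13.7·(cos 31°, sin 31°) = (56.143, 20.756). A1 meets NA tangentially, so KN is at right angles to NA, so NA runs along (−sin 31°, cos 31°); with |NA| = 35.9, A = (37.653, 51.528). Then |WA| = |A − W| = 63.820.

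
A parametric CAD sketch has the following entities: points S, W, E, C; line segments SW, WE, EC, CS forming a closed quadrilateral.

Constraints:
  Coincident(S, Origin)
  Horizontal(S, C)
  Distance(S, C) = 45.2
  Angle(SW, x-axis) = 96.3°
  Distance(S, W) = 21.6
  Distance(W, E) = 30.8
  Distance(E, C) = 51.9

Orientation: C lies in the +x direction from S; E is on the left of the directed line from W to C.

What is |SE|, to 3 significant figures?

48.0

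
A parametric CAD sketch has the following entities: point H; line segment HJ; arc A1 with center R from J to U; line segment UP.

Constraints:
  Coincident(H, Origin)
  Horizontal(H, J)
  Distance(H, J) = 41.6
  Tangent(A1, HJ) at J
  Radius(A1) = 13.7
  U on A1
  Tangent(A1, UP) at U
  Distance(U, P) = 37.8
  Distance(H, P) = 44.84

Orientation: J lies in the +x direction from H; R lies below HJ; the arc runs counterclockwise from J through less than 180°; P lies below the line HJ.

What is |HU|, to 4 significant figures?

30.20

Checks: |RU| = 13.70 ✓; ∠(RU, UP) = 90.00° ✓; |UP| = 37.80 ✓; |HP| = 44.84 ✓.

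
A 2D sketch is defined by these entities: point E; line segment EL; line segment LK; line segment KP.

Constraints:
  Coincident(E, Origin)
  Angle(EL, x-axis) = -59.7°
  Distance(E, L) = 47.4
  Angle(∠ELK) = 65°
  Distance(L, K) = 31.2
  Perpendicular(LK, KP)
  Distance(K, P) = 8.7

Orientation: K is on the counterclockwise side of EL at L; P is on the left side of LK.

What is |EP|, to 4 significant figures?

36.03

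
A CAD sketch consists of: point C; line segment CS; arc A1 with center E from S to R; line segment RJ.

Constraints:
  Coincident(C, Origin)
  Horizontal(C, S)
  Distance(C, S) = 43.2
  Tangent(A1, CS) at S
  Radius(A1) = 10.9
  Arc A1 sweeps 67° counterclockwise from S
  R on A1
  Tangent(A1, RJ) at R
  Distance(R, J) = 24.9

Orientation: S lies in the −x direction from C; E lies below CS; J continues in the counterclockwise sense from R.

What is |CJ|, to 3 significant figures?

69.6

On A1, S sits at bearing 90° from E; a 67° counterclockwise sweep puts R at bearing 157°, so R = E + 10.9·(cos 157°, sin 157°) = (-53.2, -6.64). Tangency of A1 to RJ means the radius ER is perpendicular to RJ, so RJ runs along (−sin 157°, cos 157°); with |RJ| = 24.9, J = (-63.0, -29.6). Then |CJ| = |J − C| = 69.6.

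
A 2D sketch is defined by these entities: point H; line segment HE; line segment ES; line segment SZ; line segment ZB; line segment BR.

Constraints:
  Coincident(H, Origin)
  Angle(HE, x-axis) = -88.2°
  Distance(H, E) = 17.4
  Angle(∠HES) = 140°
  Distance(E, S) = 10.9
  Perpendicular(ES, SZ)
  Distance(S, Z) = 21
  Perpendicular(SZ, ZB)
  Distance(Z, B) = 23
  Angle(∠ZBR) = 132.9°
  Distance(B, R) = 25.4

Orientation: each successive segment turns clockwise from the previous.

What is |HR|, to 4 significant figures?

18.31

SZ is perpendicular to ZB, so ZB runs at 51.80°; with |ZB| = 23.0, B = (-8.474, 5.104). ∠ZBR = 132.9° gives BR at 4.700° from the x-axis; with |BR| = 25.4, R = (16.84, 7.185). Then |HR| = |R − H| = 18.31.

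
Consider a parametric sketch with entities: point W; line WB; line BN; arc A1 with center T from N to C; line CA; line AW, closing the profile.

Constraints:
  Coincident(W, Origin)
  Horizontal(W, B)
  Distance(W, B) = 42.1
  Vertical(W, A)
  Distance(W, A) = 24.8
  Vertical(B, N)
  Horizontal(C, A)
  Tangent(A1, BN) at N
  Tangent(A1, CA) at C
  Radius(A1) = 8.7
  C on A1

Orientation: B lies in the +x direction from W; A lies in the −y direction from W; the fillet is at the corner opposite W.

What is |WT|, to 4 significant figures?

37.08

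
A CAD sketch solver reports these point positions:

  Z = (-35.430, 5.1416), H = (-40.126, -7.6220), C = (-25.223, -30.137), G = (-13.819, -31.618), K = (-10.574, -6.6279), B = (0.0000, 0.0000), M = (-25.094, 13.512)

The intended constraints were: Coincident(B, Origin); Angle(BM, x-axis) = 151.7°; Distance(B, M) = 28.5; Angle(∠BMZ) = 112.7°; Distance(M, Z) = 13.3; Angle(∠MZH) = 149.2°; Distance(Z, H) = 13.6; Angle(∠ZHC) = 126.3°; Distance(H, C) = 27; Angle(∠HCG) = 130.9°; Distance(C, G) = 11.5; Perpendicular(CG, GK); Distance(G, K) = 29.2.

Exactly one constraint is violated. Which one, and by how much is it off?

Distance(G, K) = 29.2 — off by 4.00.

B = (0.00, 0.00) ✓; BM at 151.7° ✓; |BM| = 28.50 ✓; ∠BMZ = 112.7° ✓; |MZ| = 13.30 ✓; ∠MZH = 149.2° ✓; |ZH| = 13.60 ✓; ∠ZHC = 126.3° ✓; |HC| = 27.00 ✓; ∠HCG = 130.9° ✓; |CG| = 11.50 ✓; ∠(CG, GK) = 90.00° ✓; |GK| = 25.20 ✗.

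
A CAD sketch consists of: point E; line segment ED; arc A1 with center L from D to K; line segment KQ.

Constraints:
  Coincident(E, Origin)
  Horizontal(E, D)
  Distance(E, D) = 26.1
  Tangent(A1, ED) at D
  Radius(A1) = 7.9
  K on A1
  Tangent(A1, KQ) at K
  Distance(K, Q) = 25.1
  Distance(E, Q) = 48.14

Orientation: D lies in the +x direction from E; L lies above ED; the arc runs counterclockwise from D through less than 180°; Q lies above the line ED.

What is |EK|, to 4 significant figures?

34.78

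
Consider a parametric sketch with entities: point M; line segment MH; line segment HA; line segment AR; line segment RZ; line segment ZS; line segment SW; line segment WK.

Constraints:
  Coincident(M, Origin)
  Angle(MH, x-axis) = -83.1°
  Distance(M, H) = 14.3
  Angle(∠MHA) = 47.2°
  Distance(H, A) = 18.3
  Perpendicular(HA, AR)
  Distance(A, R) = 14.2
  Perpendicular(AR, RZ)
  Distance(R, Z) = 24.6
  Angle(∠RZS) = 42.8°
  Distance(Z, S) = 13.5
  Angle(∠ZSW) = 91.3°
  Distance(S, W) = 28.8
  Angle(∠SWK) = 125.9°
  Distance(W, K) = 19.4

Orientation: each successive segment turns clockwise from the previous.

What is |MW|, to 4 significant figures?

20.63

∠RZS = 42.8° gives ZS at -173.1° from the x-axis; with |ZS| = 13.5, S = (1.745, -8.010). ∠ZSW = 91.3° gives SW at 98.20° from the x-axis; with |SW| = 28.8, W = (-2.362, 20.50). Then |MW| = |W − M| = 20.63.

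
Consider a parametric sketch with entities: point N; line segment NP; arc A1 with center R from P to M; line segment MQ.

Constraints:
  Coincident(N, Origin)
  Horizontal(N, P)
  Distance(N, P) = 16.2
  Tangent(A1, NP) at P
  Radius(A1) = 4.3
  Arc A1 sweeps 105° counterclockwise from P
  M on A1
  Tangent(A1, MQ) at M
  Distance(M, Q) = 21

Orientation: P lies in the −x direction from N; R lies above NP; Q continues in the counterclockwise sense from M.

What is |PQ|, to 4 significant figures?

25.73

N is at the origin; NP is horizontal with |NP| = 16.2 and P on the −x side, so P = (-16.20, 0.000). A1 meets NP tangentially, so RP is at right angles to NP, so R = P + (0, 4.3) = (-16.20, 4.300). On A1, P sits at bearing -90° from R; a 105° counterclockwise sweep puts M at bearing 15°, so M = R + 4.3·(cos 15°, sin 15°) = (-12.05, 5.413). A1 meets MQ tangentially, so RM is at right angles to MQ, so MQ runs along (−sin 15°, cos 15°); with |MQ| = 21.0, Q = (-17.48, 25.70). Then |PQ| = |Q − P| = 25.73.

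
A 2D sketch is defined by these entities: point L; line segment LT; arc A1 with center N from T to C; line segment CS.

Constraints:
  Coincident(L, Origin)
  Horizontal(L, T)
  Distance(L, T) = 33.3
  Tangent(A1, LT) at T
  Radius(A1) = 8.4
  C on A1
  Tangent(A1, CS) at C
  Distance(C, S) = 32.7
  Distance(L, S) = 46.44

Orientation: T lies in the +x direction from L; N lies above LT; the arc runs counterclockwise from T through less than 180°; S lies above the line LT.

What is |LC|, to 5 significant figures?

42.396

Checks: L = (0.00, 0.00) ✓; |NC| = 8.400 ✓; ∠(NC, CS) = 90.00° ✓; |CS| = 32.70 ✓; |LS| = 46.44 ✓.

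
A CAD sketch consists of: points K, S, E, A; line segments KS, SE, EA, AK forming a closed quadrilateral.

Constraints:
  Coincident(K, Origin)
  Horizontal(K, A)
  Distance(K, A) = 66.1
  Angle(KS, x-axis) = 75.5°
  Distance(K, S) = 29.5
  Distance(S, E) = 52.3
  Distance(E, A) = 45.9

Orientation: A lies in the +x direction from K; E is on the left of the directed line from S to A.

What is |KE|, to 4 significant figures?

72.65

Checks: |SE| = 52.30 ✓; |EA| = 45.90 ✓.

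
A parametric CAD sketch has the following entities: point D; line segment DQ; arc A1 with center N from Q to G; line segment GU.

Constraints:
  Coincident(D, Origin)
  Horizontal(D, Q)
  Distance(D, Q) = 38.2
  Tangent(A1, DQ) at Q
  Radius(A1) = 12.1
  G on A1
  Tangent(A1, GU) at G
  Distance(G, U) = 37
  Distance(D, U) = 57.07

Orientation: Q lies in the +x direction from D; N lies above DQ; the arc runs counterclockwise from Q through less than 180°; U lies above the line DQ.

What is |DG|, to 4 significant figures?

51.83

Checks: |NG| = 12.10 ✓; ∠(NG, GU) = 90.00° ✓; |GU| = 37.00 ✓; |DU| = 57.07 ✓.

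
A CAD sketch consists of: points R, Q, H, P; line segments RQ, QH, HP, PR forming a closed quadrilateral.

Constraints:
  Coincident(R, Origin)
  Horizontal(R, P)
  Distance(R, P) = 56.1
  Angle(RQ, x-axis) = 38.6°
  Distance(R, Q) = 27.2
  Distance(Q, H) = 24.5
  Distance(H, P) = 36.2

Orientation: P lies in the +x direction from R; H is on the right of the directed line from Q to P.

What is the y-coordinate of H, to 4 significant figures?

-7.524

R is at the origin; RP is horizontal with |RP| = 56.1 and P in +x, so P = (56.1, 0). RQ runs at 38.6° with |RQ| = 27.2, so Q = (21.26, 16.97). H is determined by |QH| = 24.5 and |HP| = 36.2 together: it lies at the intersection of circle(Q, 24.5) and circle(P, 36.2). With |QP| = 38.76, the foot of the radical line on QP is 10.22 from Q and the perpendicular offset is √(24.5² − 10.22²) = 22.27. Taking the right-of-QP solution: H = (20.69, -7.524).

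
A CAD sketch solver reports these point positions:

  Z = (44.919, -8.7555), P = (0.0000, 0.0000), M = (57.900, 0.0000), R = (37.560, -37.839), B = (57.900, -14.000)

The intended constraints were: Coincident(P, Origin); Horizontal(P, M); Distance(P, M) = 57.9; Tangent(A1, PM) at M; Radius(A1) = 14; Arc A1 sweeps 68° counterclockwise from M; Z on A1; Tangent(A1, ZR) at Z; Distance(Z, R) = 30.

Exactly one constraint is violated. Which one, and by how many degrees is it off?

Tangent(A1, ZR) at Z — off by 7.80°.

P = (0.00, 0.00) ✓; P.y = 0.00, M.y = 0.00 ✓; |PM| = 57.90 ✓; ∠(BM, MP) = 90.00° ✓; |BM| = 14.00 ✓; bearing(B→Z) − bearing(B→M) = 68.00° ✓; |BZ| = 14.00 ✓; ∠(BZ, ZR) = 82.20° ✗; |ZR| = 30.00 ✓.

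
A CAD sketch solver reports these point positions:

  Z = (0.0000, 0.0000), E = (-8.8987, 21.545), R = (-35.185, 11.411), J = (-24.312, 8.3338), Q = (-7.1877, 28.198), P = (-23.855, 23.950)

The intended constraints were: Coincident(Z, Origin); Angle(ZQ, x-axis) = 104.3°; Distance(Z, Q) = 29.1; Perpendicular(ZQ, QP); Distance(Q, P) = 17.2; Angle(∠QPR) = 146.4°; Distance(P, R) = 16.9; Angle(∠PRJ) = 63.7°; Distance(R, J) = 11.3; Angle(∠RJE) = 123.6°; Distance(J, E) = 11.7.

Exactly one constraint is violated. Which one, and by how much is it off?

Distance(J, E) = 11.7 — off by 8.60.

Z = (0.00, 0.00) ✓; ZQ at 104.3° ✓; |ZQ| = 29.10 ✓; ∠(ZQ, QP) = 90.00° ✓; |QP| = 17.20 ✓; ∠QPR = 146.4° ✓; |PR| = 16.90 ✓; ∠PRJ = 63.70° ✓; |RJ| = 11.30 ✓; ∠RJE = 123.6° ✓; |JE| = 20.30 ✗.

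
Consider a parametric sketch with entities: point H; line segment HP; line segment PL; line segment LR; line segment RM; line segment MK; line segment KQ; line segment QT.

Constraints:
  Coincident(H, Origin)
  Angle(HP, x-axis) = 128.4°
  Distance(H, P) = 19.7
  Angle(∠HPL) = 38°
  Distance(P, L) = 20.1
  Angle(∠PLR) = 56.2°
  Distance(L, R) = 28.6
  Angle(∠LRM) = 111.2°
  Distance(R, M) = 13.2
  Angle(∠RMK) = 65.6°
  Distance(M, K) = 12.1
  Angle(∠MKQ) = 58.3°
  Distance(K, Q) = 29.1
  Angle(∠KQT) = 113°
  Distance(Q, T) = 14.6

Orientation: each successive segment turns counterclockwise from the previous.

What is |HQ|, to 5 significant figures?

26.968

H is at the origin; HP runs at 128.4° with length 19.7, so P = (-12.237, 15.439). ∠HPL = 38.0° gives PL at -89.600° from the x-axis; with |PL| = 20.1, L = (-12.096, -4.6607). ∠PLR = 56.2° gives LR at 34.200° from the x-axis; with |LR| = 28.6, R = (11.558, 11.415). ∠LRM = 111.2° gives RM at 103.00° from the x-axis; with |RM| = 13.2, M = (8.5889, 24.277). ∠RMK = 65.6° gives MK at -142.60° from the x-axis; with |MK| = 12.1, K = (-1.0236, 16.927). ∠MKQ = 58.3° gives KQ at -20.900° from the x-axis; with |KQ| = 29.1, Q = (26.162, 6.5462). Then |HQ| = |Q − H| = 26.968.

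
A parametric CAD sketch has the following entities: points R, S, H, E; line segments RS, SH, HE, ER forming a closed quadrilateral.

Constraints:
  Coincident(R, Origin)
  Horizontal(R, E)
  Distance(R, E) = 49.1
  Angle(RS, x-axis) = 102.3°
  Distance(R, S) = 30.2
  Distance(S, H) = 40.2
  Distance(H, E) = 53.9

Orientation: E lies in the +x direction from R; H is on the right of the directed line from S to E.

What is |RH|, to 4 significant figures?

11.25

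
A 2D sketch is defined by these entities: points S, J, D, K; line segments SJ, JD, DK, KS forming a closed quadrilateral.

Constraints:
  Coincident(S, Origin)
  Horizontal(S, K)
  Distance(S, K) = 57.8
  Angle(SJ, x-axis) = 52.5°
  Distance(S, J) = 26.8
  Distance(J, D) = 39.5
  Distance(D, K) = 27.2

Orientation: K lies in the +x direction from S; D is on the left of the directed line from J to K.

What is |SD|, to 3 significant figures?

61.7

S is at the origin; S and K share the same y with |SK| = 57.8 and K in +x, so K = (57.8, 0). SJ runs at 52.5° with |SJ| = 26.8, so J = (16.3, 21.3). D is determined by |JD| = 39.5 and |DK| = 27.2 together: it lies at the intersection of circle(J, 39.5) and circle(K, 27.2). With |JK| = 46.6, the foot of the radical line on JK is 32.1 from J and the perpendicular offset is √(39.5² − 32.1²) = 23.0. Taking the left-of-JK solution: D = (55.4, 27.1).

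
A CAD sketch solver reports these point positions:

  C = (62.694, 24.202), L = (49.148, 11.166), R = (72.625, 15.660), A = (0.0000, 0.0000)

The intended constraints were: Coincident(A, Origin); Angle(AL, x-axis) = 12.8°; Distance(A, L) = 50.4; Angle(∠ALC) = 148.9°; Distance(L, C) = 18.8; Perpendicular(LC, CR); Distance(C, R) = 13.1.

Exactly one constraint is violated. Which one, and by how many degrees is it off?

Perpendicular(LC, CR) — off by 5.40°.

A = (0.00, 0.00) ✓; AL at 12.80° ✓; |AL| = 50.40 ✓; ∠ALC = 148.9° ✓; |LC| = 18.80 ✓; ∠(LC, CR) = 84.60° ✗; |CR| = 13.10 ✓.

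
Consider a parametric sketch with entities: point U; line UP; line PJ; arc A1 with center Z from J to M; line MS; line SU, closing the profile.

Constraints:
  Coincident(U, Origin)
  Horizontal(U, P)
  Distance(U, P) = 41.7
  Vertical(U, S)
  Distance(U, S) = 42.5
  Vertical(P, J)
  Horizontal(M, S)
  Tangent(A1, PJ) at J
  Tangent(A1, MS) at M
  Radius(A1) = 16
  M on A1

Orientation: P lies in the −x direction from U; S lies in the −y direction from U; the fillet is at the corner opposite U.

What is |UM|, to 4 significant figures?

49.67

U is at the origin; U and P share the same y with |UP| = 41.7 and P on the −x side, so P = (-41.70, 0.000). U and S share the same x with |US| = 42.5 and S on the −y side, so S = (0.000, -42.50). The virtual corner opposite U is at (-41.70, -42.50). A1 meets PJ tangentially, so ZJ is at right angles to PJ and since A1 is tangent to MS there, ZM ⟂ MS, with radius 16.0, so the center Z sits 16.0 in from both sides at Z = (-25.70, -26.50). That places the tangent points at J = (-41.70, -26.50) on PJ and M = (-25.70, -42.50) on MS. Then |UM| = |M − U| = 49.67.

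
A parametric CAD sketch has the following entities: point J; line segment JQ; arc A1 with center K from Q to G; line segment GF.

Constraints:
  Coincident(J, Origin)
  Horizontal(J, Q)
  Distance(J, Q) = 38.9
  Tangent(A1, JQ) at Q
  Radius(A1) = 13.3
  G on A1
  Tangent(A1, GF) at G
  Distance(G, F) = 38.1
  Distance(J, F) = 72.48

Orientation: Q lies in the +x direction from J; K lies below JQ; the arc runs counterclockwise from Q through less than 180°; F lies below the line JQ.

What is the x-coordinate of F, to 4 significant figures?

50.56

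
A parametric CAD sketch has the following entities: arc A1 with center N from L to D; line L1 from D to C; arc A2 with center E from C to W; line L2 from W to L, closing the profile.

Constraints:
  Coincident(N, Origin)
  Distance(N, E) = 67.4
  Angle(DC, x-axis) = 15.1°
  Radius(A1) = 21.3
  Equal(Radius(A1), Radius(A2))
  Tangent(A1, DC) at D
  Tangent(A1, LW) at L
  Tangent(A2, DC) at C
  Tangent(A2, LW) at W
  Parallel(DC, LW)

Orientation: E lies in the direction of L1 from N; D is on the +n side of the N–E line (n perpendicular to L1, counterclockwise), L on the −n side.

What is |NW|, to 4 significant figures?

70.69

Tangency of A1 to both parallel lines with radius 21.3 puts D and L at N ± 21.3·n: D = (-5.549, 20.56), L = (5.549, -20.56). Equal radii place C and W the same way about E: C = E + 21.3·n = (59.52, 38.12), W = E − 21.3·n = (70.62, -3.007). Then |NW| = |W − N| = 70.69.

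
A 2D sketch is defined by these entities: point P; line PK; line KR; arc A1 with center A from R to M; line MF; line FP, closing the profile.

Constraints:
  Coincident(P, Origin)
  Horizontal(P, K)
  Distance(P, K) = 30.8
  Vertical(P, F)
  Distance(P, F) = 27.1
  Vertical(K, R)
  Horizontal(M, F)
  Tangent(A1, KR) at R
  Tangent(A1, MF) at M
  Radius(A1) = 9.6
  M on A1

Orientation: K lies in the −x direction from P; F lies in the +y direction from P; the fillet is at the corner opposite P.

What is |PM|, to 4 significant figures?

34.41

The virtual corner opposite P is at (-30.80, 27.10). A1 meets KR tangentially, so AR is at right angles to KR and tangency of A1 to MF means the radius AM is perpendicular to MF, with radius 9.6, so the center A sits 9.6 in from both sides at A = (-21.20, 17.50). That places the tangent points at R = (-30.80, 17.50) on KR and M = (-21.20, 27.10) on MF. Then |PM| = |M − P| = 34.41.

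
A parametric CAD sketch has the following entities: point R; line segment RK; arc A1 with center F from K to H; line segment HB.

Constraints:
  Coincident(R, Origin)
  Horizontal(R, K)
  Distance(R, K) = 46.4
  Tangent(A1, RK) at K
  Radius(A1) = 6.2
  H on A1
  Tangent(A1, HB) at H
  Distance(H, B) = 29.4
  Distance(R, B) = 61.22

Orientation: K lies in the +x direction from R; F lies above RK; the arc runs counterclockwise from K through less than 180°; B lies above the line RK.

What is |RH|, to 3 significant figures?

53.0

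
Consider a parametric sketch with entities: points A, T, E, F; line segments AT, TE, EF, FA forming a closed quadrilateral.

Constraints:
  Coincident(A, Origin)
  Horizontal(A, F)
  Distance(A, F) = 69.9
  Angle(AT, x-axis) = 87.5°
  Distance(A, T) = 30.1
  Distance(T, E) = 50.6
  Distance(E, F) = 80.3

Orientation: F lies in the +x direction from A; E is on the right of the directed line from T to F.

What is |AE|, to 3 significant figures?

21.2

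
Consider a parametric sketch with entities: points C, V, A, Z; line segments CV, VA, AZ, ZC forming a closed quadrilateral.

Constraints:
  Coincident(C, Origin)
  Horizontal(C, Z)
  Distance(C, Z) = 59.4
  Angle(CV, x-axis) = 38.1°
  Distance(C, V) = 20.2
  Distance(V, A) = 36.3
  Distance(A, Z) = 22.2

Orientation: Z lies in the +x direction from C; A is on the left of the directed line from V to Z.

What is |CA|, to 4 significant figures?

55.26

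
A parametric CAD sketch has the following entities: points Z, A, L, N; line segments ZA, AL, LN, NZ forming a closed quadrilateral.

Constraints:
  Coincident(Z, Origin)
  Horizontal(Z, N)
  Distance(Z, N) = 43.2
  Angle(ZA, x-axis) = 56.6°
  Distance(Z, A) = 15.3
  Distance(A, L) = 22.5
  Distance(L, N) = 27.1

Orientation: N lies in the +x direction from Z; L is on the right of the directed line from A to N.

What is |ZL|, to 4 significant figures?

19.00

Z is at the origin; Z and N share the same y with |ZN| = 43.2 and N in +x, so N = (43.2, 0). ZA runs at 56.6° with |ZA| = 15.3, so A = (8.422, 12.77). L is determined by |AL| = 22.5 and |LN| = 27.1 together: it lies at the intersection of circle(A, 22.5) and circle(N, 27.1). With |AN| = 37.05, the foot of the radical line on AN is 15.45 from A and the perpendicular offset is √(22.5² − 15.45²) = 16.36. Taking the right-of-AN solution: L = (17.28, -7.910).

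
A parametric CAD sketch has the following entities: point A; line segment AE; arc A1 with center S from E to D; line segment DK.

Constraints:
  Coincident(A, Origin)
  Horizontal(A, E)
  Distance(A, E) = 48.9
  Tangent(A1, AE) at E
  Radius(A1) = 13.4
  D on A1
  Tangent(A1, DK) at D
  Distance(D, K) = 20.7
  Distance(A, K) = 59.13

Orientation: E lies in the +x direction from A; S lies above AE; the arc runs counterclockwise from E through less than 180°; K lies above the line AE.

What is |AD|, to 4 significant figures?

63.05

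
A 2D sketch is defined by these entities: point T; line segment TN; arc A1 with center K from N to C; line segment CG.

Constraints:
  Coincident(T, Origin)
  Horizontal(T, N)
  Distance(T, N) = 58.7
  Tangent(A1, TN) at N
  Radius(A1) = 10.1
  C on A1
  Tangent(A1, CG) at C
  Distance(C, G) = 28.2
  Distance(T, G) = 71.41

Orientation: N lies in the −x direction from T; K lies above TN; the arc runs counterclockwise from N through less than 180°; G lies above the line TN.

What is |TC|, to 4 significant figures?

51.09

T is at the origin; TN is horizontal with |TN| = 58.7 and N on the −x side, so N = (-58.70, 0.000). A1 meets TN tangentially, so KN is at right angles to TN, so K = N + (0, 10.1) = (-58.70, 10.10). Since KC ⟂ CG (tangency), |KG| = √(10.1² + 28.2²) = 29.95 regardless of where C sits on A1. So G lies on both circle(T, 71.41) and circle(K, 29.95); the above-TN intersection is G = (-59.12, 40.05). C is the foot of the tangent from G: C = (-49.24, 13.64).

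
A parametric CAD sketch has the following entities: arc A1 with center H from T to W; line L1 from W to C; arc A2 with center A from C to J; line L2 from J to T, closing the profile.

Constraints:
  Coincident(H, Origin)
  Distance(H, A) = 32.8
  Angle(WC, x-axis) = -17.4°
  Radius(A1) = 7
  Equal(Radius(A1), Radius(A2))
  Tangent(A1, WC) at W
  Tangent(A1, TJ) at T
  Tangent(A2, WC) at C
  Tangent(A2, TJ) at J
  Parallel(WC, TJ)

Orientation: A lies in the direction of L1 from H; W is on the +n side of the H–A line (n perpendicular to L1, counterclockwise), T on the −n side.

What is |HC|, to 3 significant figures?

33.5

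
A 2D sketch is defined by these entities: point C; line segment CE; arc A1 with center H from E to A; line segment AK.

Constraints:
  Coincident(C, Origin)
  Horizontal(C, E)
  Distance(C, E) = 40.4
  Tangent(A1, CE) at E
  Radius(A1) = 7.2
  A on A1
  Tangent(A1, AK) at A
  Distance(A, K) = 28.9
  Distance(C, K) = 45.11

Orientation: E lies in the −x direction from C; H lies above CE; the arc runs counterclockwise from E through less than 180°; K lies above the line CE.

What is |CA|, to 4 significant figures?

33.84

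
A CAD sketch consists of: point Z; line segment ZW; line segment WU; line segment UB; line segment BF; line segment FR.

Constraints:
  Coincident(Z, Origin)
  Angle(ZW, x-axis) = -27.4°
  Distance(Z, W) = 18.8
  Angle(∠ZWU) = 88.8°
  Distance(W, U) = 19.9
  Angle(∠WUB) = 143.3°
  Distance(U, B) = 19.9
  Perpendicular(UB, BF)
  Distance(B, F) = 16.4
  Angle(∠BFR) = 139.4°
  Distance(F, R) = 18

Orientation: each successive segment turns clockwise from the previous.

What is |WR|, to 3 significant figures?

30.2

The perpendicularity gives BF at right angles to UB, so BF runs at 115°; with |BF| = 16.4, F = (-17.8, -19.5). ∠BFR = 139.4° gives FR at 74.1° from the x-axis; with |FR| = 18.0, R = (-12.8, -2.23). Then |WR| = |R − W| = 30.2.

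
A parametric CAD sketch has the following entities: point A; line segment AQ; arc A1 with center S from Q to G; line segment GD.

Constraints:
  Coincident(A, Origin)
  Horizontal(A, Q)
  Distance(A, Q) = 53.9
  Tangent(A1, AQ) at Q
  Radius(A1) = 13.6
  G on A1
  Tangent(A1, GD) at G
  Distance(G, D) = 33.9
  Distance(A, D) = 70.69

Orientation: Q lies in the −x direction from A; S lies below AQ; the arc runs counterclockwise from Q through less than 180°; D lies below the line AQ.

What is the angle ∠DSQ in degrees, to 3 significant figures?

174°

A is at the origin; AQ is horizontal with |AQ| = 53.9 and Q on the −x side, so Q = (-53.9, 0.00). The tangent condition forces SQ to be normal to AQ, so S = Q + (0, -13.6) = (-53.9, -13.6). Since SG ⟂ GD (tangency), |SD| = √(13.6² + 33.9²) = 36.5 regardless of where G sits on A1. So D lies on both circle(A, 70.69) and circle(S, 36.5); the below-AQ intersection is D = (-50.0, -49.9). G is the foot of the tangent from D: G = (-65.9, -20.0).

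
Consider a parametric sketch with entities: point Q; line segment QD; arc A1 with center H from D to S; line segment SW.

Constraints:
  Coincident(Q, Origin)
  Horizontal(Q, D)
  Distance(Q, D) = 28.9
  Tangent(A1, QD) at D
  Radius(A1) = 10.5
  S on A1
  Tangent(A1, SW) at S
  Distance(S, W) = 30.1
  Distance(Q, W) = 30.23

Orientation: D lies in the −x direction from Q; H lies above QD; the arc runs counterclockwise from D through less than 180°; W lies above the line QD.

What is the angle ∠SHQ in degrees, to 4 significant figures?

13.08°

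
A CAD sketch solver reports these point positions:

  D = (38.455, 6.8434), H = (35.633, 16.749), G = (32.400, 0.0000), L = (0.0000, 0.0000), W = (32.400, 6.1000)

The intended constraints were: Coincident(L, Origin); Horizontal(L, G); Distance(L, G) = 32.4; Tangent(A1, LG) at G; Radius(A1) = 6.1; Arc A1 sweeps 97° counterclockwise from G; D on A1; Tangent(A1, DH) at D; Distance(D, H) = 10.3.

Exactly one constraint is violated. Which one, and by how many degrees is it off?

Tangent(A1, DH) at D — off by 8.90°.

L = (0.00, 0.00) ✓; L.y = 0.00, G.y = 0.00 ✓; |LG| = 32.40 ✓; ∠(WG, GL) = 90.00° ✓; |WG| = 6.100 ✓; bearing(W→D) − bearing(W→G) = 97.00° ✓; |WD| = 6.100 ✓; ∠(WD, DH) = 81.10° ✗; |DH| = 10.30 ✓.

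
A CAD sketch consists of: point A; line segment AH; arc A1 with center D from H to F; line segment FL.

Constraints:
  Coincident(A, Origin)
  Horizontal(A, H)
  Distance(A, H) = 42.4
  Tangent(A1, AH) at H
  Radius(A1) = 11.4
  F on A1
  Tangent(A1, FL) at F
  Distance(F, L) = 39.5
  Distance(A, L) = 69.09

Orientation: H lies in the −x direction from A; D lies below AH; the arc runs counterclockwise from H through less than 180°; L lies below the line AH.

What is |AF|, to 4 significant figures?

55.30

Checks: |DF| = 11.40 ✓; ∠(DF, FL) = 90.00° ✓; |FL| = 39.50 ✓; |AL| = 69.09 ✓.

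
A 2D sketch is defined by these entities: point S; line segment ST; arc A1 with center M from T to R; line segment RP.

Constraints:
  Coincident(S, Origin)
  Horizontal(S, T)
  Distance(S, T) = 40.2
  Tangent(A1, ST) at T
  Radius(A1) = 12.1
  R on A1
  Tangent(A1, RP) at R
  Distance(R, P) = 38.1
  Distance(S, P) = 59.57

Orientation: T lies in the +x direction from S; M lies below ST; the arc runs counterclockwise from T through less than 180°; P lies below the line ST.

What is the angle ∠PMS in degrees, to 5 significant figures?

93.213°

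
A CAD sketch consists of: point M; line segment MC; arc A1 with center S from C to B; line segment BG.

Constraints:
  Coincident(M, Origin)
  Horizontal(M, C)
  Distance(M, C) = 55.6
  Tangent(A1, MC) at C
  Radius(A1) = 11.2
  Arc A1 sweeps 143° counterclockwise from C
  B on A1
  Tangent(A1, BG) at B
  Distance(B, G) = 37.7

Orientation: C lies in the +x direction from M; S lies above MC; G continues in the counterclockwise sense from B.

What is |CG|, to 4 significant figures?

48.79

M is at the origin; M and C share the same y with |MC| = 55.6 and C on the +x side, so C = (55.60, 0.000). Since A1 is tangent to MC there, SC ⟂ MC, so S = C + (0, 11.2) = (55.60, 11.20). On A1, C sits at bearing -90° from S; a 143° counterclockwise sweep puts B at bearing 53°, so B = S + 11.2·(cos 53°, sin 53°) = (62.34, 20.14). Tangency of A1 to BG means the radius SB is perpendicular to BG, so BG runs along (−sin 53°, cos 53°); with |BG| = 37.7, G = (32.23, 42.83). Then |CG| = |G − C| = 48.79.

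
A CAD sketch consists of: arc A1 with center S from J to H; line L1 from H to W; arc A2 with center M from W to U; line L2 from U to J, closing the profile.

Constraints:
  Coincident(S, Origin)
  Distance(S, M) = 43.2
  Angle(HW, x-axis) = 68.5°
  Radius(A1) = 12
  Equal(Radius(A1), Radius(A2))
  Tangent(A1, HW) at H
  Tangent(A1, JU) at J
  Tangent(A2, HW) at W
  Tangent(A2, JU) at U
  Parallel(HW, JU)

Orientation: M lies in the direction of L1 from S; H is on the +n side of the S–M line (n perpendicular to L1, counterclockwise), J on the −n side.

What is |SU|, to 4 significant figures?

44.84

The slot axis is L1's direction at 68.5°, so u = (cos 68.5°, sin 68.5°) = (0.3665, 0.9304) and n = (−sin 68.5°, cos 68.5°) = (-0.9304, 0.3665). S is at the origin and M lies 43.2 along u from S, so M = 43.2·u = (15.83, 40.19). Tangency of A1 to both parallel lines with radius 12.0 puts H and J at S ± 12.0·n: H = (-11.17, 4.398), J = (11.17, -4.398). Equal radii place W and U the same way about M: W = M + 12.0·n = (4.668, 44.59), U = M − 12.0·n = (27.00, 35.80). Then |SU| = |U − S| = 44.84.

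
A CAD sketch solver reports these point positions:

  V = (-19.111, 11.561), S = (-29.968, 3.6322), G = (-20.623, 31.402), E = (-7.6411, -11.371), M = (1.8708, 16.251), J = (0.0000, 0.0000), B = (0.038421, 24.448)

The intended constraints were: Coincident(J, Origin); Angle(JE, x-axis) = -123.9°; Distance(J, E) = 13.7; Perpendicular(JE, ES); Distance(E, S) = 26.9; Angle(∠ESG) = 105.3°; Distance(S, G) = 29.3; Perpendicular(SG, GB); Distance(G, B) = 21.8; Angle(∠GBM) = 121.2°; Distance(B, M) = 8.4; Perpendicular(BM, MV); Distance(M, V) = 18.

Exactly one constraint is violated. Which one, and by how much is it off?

Distance(M, V) = 18 — off by 3.50.

J = (0.00, 0.00) ✓; JE at -123.9° ✓; |JE| = 13.70 ✓; ∠(JE, ES) = 90.00° ✓; |ES| = 26.90 ✓; ∠ESG = 105.3° ✓; |SG| = 29.30 ✓; ∠(SG, GB) = 90.00° ✓; |GB| = 21.80 ✓; ∠GBM = 121.2° ✓; |BM| = 8.399 ✓; ∠(BM, MV) = 90.00° ✓; |MV| = 21.50 ✗.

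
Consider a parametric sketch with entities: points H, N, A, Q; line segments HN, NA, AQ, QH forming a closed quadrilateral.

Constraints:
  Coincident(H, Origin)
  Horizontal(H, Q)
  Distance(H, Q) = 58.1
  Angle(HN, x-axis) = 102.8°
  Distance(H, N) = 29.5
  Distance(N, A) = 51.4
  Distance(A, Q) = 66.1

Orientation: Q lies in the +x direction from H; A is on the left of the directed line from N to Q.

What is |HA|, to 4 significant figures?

69.72

Checks: HN at 102.8° ✓; |NA| = 51.40 ✓; |AQ| = 66.10 ✓.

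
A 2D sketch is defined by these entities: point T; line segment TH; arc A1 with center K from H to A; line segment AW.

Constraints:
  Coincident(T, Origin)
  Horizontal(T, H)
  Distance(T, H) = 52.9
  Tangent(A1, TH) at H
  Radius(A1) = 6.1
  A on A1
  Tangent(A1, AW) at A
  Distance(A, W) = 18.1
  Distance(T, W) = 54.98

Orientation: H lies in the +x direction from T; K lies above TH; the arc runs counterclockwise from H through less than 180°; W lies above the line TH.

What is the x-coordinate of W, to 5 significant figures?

49.063

Checks: ∠(KH, HT) = 90.00° ✓; |KH| = 6.100 ✓; |KA| = 6.100 ✓; ∠(KA, AW) = 90.00° ✓; |AW| = 18.10 ✓; |TW| = 54.98 ✓.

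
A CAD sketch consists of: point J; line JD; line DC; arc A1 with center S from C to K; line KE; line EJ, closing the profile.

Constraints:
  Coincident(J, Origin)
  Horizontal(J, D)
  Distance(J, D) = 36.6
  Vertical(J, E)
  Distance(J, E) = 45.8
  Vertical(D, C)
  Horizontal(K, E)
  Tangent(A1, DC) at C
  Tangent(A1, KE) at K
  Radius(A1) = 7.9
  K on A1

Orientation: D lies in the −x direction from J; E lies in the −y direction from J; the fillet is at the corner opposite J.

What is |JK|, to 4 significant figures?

54.05

J is at the origin; J and D share the same y with |JD| = 36.6 and D on the −x side, so D = (-36.60, 0.000). J and E share the same x with |JE| = 45.8 and E on the −y side, so E = (0.000, -45.80). The virtual corner opposite J is at (-36.60, -45.80). Tangency of A1 to DC means the radius SC is perpendicular to DC and since A1 is tangent to KE there, SK ⟂ KE, with radius 7.9, so the center S sits 7.9 in from both sides at S = (-28.70, -37.90). That places the tangent points at C = (-36.60, -37.90) on DC and K = (-28.70, -45.80) on KE. Then |JK| = |K − J| = 54.05.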